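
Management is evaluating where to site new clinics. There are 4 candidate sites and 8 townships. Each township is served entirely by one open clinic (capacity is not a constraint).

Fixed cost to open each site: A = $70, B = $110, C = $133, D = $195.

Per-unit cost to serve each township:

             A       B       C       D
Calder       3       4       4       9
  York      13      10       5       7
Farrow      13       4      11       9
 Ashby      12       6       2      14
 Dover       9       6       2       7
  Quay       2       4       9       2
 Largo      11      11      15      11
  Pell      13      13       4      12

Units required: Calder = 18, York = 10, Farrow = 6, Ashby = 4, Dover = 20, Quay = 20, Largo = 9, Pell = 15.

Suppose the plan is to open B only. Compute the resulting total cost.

Each township is assigned to its cheapest site among the open ones.
{B}: Calder→B 4·18=72, York→B 10·10=100, Farrow→B 4·6=24, Ashby→B 6·4=24, Dover→B 6·20=120, Quay→B 4·20=80, Largo→B 11·9=99, Pell→B 13·15=195. Service 714; fixed 110; total 824.

Total cost: 824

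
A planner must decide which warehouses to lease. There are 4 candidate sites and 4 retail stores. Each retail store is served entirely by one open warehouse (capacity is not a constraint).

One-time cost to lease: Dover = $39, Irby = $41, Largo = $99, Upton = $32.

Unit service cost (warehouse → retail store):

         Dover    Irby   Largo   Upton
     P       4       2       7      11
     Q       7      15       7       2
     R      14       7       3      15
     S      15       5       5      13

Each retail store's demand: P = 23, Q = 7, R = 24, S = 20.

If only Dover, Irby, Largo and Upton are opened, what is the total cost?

Each retail store is assigned to its cheapest site among the open ones.
{Dover, Irby, Largo, Upton}: P→Irby 2·23=46, Q→Upton 2·7=14, R→Largo 3·24=72, S→Irby 5·20=100. Service 232; fixed 211; total 443.

Total cost: 443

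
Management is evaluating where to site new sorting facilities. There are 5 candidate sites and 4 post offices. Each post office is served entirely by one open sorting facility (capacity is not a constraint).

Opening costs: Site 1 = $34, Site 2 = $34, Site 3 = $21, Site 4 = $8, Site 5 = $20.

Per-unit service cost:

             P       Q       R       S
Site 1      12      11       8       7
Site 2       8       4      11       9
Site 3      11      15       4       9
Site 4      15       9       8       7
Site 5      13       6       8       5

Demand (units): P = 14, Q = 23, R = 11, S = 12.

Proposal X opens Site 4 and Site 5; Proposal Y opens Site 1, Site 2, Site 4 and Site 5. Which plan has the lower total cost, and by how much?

Proposal Y is cheaper by 48.

Proposal X: {Site 4, Site 5}: P→Site 5 13·14=182, Q→Site 5 6·23=138, R→Site 4 8·11=88, S→Site 5 5·12=60. Service 468; fixed 28; total 496.
Proposal Y: {Site 1, Site 2, Site 4, Site 5}: P→Site 2 8·14=112, Q→Site 2 4·23=92, R→Site 1 8·11=88, S→Site 5 5·12=60. Service 352; fixed 96; total 448.
Difference: |496 − 448| = 48.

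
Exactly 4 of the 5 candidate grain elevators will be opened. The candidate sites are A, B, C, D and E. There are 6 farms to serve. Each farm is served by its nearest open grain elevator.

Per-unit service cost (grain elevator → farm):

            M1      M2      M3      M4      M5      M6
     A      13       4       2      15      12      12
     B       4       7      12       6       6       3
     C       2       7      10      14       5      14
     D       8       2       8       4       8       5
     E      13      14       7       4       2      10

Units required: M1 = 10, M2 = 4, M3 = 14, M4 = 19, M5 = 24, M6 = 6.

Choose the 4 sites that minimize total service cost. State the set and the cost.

With exactly 4 open, each farm uses its cheapest among the chosen.
{A, B, C, E}: M1→C 2·10=20, M2→A 4·4=16, M3→A 2·14=28, M4→E 4·19=76, M5→E 2·24=48, M6→B 3·6=18. Service cost 206.
{A, C, D, E}: service cost 210
{A, B, D, E}: service cost 218
Among all 5 size-4 choices, {A, B, C, E} is lowest.

Choose A, B, C and E; total service cost 206.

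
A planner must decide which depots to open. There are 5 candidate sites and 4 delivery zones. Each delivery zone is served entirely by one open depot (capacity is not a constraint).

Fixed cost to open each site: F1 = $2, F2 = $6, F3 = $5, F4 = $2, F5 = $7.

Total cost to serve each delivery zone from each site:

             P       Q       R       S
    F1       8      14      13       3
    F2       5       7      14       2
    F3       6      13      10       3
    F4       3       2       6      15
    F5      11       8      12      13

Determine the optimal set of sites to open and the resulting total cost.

For any fixed open set, each delivery zone goes to its cheapest open site; total = fixed + service.
{F1, F4}: P→F4 3, Q→F4 2, R→F4 6, S→F1 3. Service 14; fixed 4; total 18.
{F2, F4}: service 13 + fixed 8 = 21
{F3, F4}: service 14 + fixed 7 = 21
{F1, F2, F3, F4, F5}: service 13 + fixed 22 = 35
No other subset beats 18.

Open F1 and F4; minimum total cost 18.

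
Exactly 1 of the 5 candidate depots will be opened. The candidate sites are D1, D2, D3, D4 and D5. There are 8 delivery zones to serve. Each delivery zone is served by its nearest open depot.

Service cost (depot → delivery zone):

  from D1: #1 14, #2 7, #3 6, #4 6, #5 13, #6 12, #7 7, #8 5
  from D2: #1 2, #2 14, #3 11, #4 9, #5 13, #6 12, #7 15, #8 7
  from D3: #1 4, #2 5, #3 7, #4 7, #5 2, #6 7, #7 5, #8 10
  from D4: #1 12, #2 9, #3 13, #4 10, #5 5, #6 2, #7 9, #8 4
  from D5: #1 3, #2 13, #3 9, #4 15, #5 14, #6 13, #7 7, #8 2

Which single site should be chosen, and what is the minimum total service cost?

With exactly 1 open, each delivery zone uses its cheapest among the chosen.
{D3}: #1→D3 4, #2→D3 5, #3→D3 7, #4→D3 7, #5→D3 2, #6→D3 7, #7→D3 5, #8→D3 10. Service cost 47.
{D4}: service cost 64
{D1}: service cost 70
Among all 5 size-1 choices, {D3} is lowest.

Choose D3 only; total service cost 47.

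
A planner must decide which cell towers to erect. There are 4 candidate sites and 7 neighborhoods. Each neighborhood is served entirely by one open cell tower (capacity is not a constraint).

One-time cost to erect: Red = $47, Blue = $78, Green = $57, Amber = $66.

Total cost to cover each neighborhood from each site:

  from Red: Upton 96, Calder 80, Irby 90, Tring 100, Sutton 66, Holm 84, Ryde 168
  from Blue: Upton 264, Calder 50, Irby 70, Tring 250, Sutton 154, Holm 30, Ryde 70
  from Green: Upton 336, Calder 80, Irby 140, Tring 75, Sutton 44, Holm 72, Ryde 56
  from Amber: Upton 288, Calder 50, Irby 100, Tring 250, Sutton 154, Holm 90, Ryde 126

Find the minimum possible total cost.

For any fixed open set, each neighborhood goes to its cheapest open site; total = fixed + service.
{Red, Blue, Green}: Upton→Red 96, Calder→Blue 50, Irby→Blue 70, Tring→Green 75, Sutton→Green 44, Holm→Blue 30, Ryde→Green 56. Service 421; fixed 182; total 603.
{Red, Blue}: Upton→Red 96, Calder→Blue 50, Irby→Blue 70, Tring→Red 100, Sutton→Red 66, Holm→Blue 30, Ryde→Blue 70. Service 482; fixed 125; total 607.
{Red, Green}: service 513 + fixed 104 = 617
{Red, Blue, Green, Amber}: service 421 + fixed 248 = 669
No other subset beats 603.

Minimum total cost: 603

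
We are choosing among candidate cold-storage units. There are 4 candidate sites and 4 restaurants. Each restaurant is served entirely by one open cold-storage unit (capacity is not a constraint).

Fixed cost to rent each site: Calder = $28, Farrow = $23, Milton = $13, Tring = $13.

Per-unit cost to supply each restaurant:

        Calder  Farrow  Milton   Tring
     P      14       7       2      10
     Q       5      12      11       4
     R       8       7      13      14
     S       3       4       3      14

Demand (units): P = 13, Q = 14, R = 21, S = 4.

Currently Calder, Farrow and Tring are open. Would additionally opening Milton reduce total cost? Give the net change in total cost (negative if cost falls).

Yes — net change −52 (cost falls by 52).

Current service cost with {Calder, Farrow, Tring}: 306.
Adding Milton: each restaurant re-picks its cheapest; new service cost 241, saving 65.
Extra fixed cost: 13. Net change = 13 − 65 = -52.
(Totals: 370 → 318.)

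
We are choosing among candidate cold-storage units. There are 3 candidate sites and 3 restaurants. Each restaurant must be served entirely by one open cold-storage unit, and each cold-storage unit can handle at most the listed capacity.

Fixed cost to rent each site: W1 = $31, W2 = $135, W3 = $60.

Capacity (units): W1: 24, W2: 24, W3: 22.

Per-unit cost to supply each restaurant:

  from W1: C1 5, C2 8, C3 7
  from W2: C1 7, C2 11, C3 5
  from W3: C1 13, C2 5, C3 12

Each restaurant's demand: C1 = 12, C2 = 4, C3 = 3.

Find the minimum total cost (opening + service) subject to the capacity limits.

Minimum total cost: 144

Open {W1}: C1→W1 5·12=60, C2→W1 8·4=32, C3→W1 7·3=21.
Loads: W1 carries 19/24. Service 113; fixed 31; total 144.
Next best feasible plan costs 192.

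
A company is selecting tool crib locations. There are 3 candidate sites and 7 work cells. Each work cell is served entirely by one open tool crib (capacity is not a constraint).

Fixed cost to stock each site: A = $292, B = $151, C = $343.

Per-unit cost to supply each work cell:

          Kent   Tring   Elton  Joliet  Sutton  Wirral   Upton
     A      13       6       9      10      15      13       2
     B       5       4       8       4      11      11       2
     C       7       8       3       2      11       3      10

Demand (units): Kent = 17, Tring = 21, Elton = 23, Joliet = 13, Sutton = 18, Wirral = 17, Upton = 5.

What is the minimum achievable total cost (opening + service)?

For any fixed open set, each work cell goes to its cheapest open site; total = fixed + service.
{B}: Kent→B 5·17=85, Tring→B 4·21=84, Elton→B 8·23=184, Joliet→B 4·13=52, Sutton→B 11·18=198, Wirral→B 11·17=187, Upton→B 2·5=10. Service 800; fixed 151; total 951.
{B, C}: service 523 + fixed 494 = 1017
{C}: Kent→C 7·17=119, Tring→C 8·21=168, Elton→C 3·23=69, Joliet→C 2·13=26, Sutton→C 11·18=198, Wirral→C 3·17=51, Upton→C 10·5=50. Service 681; fixed 343; total 1024.
{A, B, C}: service 523 + fixed 786 = 1309
No other subset beats 951.

Minimum total cost: 951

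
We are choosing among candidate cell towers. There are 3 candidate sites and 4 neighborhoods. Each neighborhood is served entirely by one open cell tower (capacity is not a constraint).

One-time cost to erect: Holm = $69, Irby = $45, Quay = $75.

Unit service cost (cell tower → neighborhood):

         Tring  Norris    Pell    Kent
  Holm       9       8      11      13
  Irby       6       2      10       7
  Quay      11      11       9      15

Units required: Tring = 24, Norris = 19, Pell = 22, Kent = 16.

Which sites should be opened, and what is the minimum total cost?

Open Irby only; minimum total cost 559.

For any fixed open set, each neighborhood goes to its cheapest open site; total = fixed + service.
{Irby}: Tring→Irby 6·24=144, Norris→Irby 2·19=38, Pell→Irby 10·22=220, Kent→Irby 7·16=112. Service 514; fixed 45; total 559.
{Irby, Quay}: service 492 + fixed 120 = 612
{Holm, Irby}: service 514 + fixed 114 = 628
{Holm, Irby, Quay}: Tring→Irby 6·24=144, Norris→Irby 2·19=38, Pell→Quay 9·22=198, Kent→Irby 7·16=112. Service 492; fixed 189; total 681.
No other subset beats 559.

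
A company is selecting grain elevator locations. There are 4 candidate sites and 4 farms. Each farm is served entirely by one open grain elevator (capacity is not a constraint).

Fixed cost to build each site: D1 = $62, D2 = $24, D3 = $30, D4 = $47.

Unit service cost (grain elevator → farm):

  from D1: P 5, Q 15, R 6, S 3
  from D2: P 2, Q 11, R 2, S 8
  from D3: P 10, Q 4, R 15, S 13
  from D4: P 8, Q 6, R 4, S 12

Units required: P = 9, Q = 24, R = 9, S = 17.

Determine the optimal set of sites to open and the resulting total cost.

For any fixed open set, each farm goes to its cheapest open site; total = fixed + service.
{D1, D2, D3}: P→D2 2·9=18, Q→D3 4·24=96, R→D2 2·9=18, S→D1 3·17=51. Service 183; fixed 116; total 299.
{D2, D3}: service 268 + fixed 54 = 322
{D1, D3}: service 246 + fixed 92 = 338
{D1, D2, D3, D4}: P→D2 2·9=18, Q→D3 4·24=96, R→D2 2·9=18, S→D1 3·17=51. Service 183; fixed 163; total 346.
(All 15 nonempty subsets were checked; D1, D2 and D3 is lowest.)

Open D1, D2 and D3; minimum total cost 299.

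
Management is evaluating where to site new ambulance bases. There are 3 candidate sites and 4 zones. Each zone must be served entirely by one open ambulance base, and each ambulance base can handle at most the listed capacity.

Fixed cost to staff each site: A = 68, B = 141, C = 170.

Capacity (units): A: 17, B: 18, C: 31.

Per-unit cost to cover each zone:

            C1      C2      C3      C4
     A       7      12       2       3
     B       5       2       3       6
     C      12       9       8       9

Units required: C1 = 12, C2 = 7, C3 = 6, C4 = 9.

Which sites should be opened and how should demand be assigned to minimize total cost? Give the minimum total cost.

Open {A, B}: C1→B 5·12=60, C2→A 12·7=84, C3→B 3·6=18, C4→A 3·9=27.
Loads: A carries 16/17, B carries 18/18. Service 189; fixed 209; total 398.
Next best feasible plan costs 484.

Minimum total cost: 398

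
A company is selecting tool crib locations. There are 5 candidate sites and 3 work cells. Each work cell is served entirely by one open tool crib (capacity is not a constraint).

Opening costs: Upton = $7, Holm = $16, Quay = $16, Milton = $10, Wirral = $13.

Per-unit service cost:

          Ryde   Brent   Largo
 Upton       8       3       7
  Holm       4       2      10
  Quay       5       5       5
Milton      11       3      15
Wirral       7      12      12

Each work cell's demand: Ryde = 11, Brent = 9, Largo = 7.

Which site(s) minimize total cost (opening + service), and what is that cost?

Open Holm and Quay; minimum total cost 129.

For any fixed open set, each work cell goes to its cheapest open site; total = fixed + service.
{Holm, Quay}: Ryde→Holm 4·11=44, Brent→Holm 2·9=18, Largo→Quay 5·7=35. Service 97; fixed 32; total 129.
{Upton, Holm}: Ryde→Holm 4·11=44, Brent→Holm 2·9=18, Largo→Upton 7·7=49. Service 111; fixed 23; total 134.
{Upton, Holm, Quay}: Ryde→Holm 4·11=44, Brent→Holm 2·9=18, Largo→Quay 5·7=35. Service 97; fixed 39; total 136.
{Upton, Holm, Quay, Milton, Wirral}: Ryde→Holm 4·11=44, Brent→Holm 2·9=18, Largo→Quay 5·7=35. Service 97; fixed 62; total 159.
No other subset beats 129.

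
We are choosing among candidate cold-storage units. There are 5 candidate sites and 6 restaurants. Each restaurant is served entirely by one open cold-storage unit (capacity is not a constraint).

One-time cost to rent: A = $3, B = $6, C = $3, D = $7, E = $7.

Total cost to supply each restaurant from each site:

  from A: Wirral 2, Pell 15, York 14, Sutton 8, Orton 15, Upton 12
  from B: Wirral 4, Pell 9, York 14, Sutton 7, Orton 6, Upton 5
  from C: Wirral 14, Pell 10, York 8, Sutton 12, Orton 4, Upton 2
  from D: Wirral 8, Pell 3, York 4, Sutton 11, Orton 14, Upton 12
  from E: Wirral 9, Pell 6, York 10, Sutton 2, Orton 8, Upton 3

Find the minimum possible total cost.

Minimum total cost: 36

For any fixed open set, each restaurant goes to its cheapest open site; total = fixed + service.
{A, C, D}: Wirral→A 2, Pell→D 3, York→D 4, Sutton→A 8, Orton→C 4, Upton→C 2. Service 23; fixed 13; total 36.
{A, C, D, E}: Wirral→A 2, Pell→D 3, York→D 4, Sutton→E 2, Orton→C 4, Upton→C 2. Service 17; fixed 20; total 37.
{A, C, E}: service 24 + fixed 13 = 37
{A, B, C, D, E}: service 17 + fixed 26 = 43
No other subset beats 36.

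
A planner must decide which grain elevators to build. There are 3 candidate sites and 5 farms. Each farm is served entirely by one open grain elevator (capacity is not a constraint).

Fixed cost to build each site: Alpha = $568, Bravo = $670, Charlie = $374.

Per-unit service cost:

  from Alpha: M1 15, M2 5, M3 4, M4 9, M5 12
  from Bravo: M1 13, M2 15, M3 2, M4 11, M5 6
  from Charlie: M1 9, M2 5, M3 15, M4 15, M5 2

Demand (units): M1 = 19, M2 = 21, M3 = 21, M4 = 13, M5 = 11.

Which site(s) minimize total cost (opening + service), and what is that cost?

For any fixed open set, each farm goes to its cheapest open site; total = fixed + service.
{Charlie}: M1→Charlie 9·19=171, M2→Charlie 5·21=105, M3→Charlie 15·21=315, M4→Charlie 15·13=195, M5→Charlie 2·11=22. Service 808; fixed 374; total 1182.
{Alpha}: M1→Alpha 15·19=285, M2→Alpha 5·21=105, M3→Alpha 4·21=84, M4→Alpha 9·13=117, M5→Alpha 12·11=132. Service 723; fixed 568; total 1291.
{Alpha, Charlie}: service 499 + fixed 942 = 1441
{Alpha, Bravo, Charlie}: M1→Charlie 9·19=171, M2→Alpha 5·21=105, M3→Bravo 2·21=42, M4→Alpha 9·13=117, M5→Charlie 2·11=22. Service 457; fixed 1612; total 2069.
(All 7 nonempty subsets were checked; Charlie only is lowest.)

Open Charlie only; minimum total cost 1182.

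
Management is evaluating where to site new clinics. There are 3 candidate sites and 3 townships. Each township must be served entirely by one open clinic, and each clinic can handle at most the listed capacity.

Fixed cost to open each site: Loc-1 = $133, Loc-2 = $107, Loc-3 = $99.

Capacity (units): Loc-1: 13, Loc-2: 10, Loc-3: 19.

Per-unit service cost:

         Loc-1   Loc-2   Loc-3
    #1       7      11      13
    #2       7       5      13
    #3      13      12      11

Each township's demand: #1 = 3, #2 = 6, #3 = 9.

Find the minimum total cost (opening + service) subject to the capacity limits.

Open {Loc-3}: #1→Loc-3 13·3=39, #2→Loc-3 13·6=78, #3→Loc-3 11·9=99.
Loads: Loc-3 carries 18/19. Service 216; fixed 99; total 315.
Next best feasible plan costs 368.

Minimum total cost: 315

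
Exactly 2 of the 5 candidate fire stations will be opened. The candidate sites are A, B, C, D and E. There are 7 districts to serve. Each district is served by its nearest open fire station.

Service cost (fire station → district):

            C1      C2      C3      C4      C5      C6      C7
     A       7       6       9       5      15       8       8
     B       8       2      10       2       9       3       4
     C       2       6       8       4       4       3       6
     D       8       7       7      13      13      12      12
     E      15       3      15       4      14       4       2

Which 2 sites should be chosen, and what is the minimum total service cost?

With exactly 2 open, each district uses its cheapest among the chosen.
{B, C}: C1→C 2, C2→B 2, C3→C 8, C4→B 2, C5→C 4, C6→B 3, C7→B 4. Service cost 25.
{C, E}: service cost 26
{C, D}: service cost 32
Among all 10 size-2 choices, {B, C} is lowest.

Choose B and C; total service cost 25.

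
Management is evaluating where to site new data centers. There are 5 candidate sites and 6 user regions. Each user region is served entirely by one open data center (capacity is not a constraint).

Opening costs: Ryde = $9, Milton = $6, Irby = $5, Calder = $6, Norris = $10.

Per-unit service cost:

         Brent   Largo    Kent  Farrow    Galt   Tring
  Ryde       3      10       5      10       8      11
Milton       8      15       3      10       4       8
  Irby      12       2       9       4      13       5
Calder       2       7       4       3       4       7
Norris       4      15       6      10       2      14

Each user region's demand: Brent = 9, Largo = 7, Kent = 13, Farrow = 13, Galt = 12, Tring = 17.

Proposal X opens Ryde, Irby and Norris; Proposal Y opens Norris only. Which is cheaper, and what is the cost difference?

Proposal X: {Ryde, Irby, Norris}: Brent→Ryde 3·9=27, Largo→Irby 2·7=14, Kent→Ryde 5·13=65, Farrow→Irby 4·13=52, Galt→Norris 2·12=24, Tring→Irby 5·17=85. Service 267; fixed 24; total 291.
Proposal Y: {Norris}: Brent→Norris 4·9=36, Largo→Norris 15·7=105, Kent→Norris 6·13=78, Farrow→Norris 10·13=130, Galt→Norris 2·12=24, Tring→Norris 14·17=238. Service 611; fixed 10; total 621.
Difference: |291 − 621| = 330.

Proposal X is cheaper by 330.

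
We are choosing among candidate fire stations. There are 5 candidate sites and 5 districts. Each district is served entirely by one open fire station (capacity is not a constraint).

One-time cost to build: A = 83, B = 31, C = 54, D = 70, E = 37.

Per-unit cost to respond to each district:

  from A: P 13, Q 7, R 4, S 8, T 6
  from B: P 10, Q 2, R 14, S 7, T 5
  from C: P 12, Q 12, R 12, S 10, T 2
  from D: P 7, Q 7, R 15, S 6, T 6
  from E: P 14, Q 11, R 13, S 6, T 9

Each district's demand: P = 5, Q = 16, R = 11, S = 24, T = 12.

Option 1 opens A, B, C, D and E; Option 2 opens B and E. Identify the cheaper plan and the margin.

Option 2 is cheaper by 57.

Option 1: {A, B, C, D, E}: P→D 7·5=35, Q→B 2·16=32, R→A 4·11=44, S→D 6·24=144, T→C 2·12=24. Service 279; fixed 275; total 554.
Option 2: {B, E}: P→B 10·5=50, Q→B 2·16=32, R→E 13·11=143, S→E 6·24=144, T→B 5·12=60. Service 429; fixed 68; total 497.
Difference: |554 − 497| = 57.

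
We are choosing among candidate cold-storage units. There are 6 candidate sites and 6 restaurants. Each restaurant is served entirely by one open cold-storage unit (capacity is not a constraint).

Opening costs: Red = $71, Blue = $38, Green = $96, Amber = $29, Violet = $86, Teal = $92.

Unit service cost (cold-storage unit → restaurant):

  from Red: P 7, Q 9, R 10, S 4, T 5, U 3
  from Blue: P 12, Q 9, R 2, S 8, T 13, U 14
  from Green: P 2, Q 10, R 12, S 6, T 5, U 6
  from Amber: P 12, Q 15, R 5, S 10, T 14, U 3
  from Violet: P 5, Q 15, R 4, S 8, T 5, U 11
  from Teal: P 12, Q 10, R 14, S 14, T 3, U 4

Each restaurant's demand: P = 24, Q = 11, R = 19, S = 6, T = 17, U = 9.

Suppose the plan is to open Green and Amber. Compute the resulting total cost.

Each restaurant is assigned to its cheapest site among the open ones.
{Green, Amber}: P→Green 2·24=48, Q→Green 10·11=110, R→Amber 5·19=95, S→Green 6·6=36, T→Green 5·17=85, U→Amber 3·9=27. Service 401; fixed 125; total 526.

Total cost: 526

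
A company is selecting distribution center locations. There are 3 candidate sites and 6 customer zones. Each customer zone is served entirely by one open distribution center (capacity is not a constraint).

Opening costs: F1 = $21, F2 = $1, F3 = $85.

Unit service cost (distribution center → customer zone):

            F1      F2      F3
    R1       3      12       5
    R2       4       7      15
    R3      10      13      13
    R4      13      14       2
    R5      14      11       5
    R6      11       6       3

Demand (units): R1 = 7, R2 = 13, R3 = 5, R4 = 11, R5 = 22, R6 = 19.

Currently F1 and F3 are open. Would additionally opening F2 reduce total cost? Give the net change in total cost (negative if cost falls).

Current service cost with {F1, F3}: 312.
Adding F2: each customer zone re-picks its cheapest; new service cost 312, saving 0.
Extra fixed cost: 1. Net change = 1 − 0 = 1.
(Totals: 418 → 419.)

No — net change +1 (cost rises by 1).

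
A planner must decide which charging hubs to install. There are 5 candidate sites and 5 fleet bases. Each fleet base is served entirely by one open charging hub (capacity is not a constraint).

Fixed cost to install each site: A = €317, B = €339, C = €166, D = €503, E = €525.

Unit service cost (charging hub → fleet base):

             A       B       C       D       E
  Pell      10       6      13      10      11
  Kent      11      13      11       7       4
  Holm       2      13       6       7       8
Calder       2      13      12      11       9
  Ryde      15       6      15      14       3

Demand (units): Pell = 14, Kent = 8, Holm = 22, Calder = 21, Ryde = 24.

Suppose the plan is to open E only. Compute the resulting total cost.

Total cost: 1148

Each fleet base is assigned to its cheapest site among the open ones.
{E}: Pell→E 11·14=154, Kent→E 4·8=32, Holm→E 8·22=176, Calder→E 9·21=189, Ryde→E 3·24=72. Service 623; fixed 525; total 1148.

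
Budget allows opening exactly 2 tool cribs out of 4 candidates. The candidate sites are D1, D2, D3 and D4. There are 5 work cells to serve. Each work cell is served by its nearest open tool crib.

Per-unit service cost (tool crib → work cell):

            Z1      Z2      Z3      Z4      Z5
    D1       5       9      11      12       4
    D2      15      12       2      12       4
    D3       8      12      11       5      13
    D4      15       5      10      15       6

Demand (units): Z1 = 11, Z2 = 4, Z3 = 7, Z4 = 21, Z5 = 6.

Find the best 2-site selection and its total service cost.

With exactly 2 open, each work cell uses its cheapest among the chosen.
{D2, D3}: Z1→D3 8·11=88, Z2→D2 12·4=48, Z3→D2 2·7=14, Z4→D3 5·21=105, Z5→D2 4·6=24. Service cost 279.
{D1, D3}: service cost 297
{D3, D4}: service cost 319
Among all 6 size-2 choices, {D2, D3} is lowest.

Choose D2 and D3; total service cost 279.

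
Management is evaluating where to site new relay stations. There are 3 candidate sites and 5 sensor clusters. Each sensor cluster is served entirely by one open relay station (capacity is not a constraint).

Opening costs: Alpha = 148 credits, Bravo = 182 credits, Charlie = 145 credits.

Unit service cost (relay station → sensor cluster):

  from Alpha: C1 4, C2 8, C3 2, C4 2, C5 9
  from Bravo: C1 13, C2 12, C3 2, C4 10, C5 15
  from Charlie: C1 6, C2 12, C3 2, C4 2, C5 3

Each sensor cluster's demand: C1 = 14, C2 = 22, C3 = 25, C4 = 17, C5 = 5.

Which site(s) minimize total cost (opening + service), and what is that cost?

Open Alpha only; minimum total cost 509.

For any fixed open set, each sensor cluster goes to its cheapest open site; total = fixed + service.
{Alpha}: C1→Alpha 4·14=56, C2→Alpha 8·22=176, C3→Alpha 2·25=50, C4→Alpha 2·17=34, C5→Alpha 9·5=45. Service 361; fixed 148; total 509.
{Charlie}: service 447 + fixed 145 = 592
{Alpha, Charlie}: service 331 + fixed 293 = 624
{Alpha, Bravo, Charlie}: service 331 + fixed 475 = 806
(All 7 nonempty subsets were checked; Alpha only is lowest.)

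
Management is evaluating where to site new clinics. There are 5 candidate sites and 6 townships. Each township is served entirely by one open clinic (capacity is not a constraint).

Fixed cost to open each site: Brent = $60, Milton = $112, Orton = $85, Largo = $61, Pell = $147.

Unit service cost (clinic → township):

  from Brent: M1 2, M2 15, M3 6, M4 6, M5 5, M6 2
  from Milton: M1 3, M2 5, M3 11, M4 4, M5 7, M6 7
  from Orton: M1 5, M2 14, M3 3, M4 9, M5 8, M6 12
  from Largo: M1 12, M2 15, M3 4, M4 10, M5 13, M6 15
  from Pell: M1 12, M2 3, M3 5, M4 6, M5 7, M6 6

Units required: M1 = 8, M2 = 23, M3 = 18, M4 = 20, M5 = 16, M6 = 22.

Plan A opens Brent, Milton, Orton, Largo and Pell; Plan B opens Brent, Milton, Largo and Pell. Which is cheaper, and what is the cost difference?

Plan A: {Brent, Milton, Orton, Largo, Pell}: M1→Brent 2·8=16, M2→Pell 3·23=69, M3→Orton 3·18=54, M4→Milton 4·20=80, M5→Brent 5·16=80, M6→Brent 2·22=44. Service 343; fixed 465; total 808.
Plan B: {Brent, Milton, Largo, Pell}: M1→Brent 2·8=16, M2→Pell 3·23=69, M3→Largo 4·18=72, M4→Milton 4·20=80, M5→Brent 5·16=80, M6→Brent 2·22=44. Service 361; fixed 380; total 741.
Difference: |808 − 741| = 67.

Plan B is cheaper by 67.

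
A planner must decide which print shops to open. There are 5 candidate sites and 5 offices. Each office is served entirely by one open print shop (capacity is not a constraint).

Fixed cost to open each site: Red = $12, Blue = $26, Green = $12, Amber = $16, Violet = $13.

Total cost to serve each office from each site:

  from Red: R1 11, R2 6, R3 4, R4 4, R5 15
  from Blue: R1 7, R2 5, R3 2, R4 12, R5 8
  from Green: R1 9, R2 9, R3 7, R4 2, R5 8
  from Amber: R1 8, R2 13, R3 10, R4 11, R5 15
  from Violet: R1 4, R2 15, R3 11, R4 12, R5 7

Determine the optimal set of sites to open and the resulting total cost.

Open Green only; minimum total cost 47.

For any fixed open set, each office goes to its cheapest open site; total = fixed + service.
{Green}: R1→Green 9, R2→Green 9, R3→Green 7, R4→Green 2, R5→Green 8. Service 35; fixed 12; total 47.
{Red, Violet}: service 25 + fixed 25 = 50
{Red}: service 40 + fixed 12 = 52
{Red, Blue, Green, Amber, Violet}: service 20 + fixed 79 = 99
No other subset beats 47.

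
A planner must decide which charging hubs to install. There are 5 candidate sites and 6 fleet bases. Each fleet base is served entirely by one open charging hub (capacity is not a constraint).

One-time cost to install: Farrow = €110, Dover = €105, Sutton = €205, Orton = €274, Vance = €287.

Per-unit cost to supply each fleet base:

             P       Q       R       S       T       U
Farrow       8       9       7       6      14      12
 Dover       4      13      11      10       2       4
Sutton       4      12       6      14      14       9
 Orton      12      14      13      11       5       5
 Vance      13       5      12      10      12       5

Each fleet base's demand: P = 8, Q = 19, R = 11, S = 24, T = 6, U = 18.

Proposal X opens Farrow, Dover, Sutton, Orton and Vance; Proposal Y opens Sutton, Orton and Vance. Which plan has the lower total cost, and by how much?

Proposal X: {Farrow, Dover, Sutton, Orton, Vance}: P→Dover 4·8=32, Q→Vance 5·19=95, R→Sutton 6·11=66, S→Farrow 6·24=144, T→Dover 2·6=12, U→Dover 4·18=72. Service 421; fixed 981; total 1402.
Proposal Y: {Sutton, Orton, Vance}: P→Sutton 4·8=32, Q→Vance 5·19=95, R→Sutton 6·11=66, S→Vance 10·24=240, T→Orton 5·6=30, U→Orton 5·18=90. Service 553; fixed 766; total 1319.
Difference: |1402 − 1319| = 83.

Proposal Y is cheaper by 83.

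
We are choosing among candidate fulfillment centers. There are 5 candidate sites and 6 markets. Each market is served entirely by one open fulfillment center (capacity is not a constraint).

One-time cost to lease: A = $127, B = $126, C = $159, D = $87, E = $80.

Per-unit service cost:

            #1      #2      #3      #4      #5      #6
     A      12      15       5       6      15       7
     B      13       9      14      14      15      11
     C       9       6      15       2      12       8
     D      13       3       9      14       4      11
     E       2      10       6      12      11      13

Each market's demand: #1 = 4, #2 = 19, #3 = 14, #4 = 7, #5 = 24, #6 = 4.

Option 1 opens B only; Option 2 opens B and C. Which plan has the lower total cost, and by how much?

Option 1: {B}: #1→B 13·4=52, #2→B 9·19=171, #3→B 14·14=196, #4→B 14·7=98, #5→B 15·24=360, #6→B 11·4=44. Service 921; fixed 126; total 1047.
Option 2: {B, C}: #1→C 9·4=36, #2→C 6·19=114, #3→B 14·14=196, #4→C 2·7=14, #5→C 12·24=288, #6→C 8·4=32. Service 680; fixed 285; total 965.
Difference: |1047 − 965| = 82.

Option 2 is cheaper by 82.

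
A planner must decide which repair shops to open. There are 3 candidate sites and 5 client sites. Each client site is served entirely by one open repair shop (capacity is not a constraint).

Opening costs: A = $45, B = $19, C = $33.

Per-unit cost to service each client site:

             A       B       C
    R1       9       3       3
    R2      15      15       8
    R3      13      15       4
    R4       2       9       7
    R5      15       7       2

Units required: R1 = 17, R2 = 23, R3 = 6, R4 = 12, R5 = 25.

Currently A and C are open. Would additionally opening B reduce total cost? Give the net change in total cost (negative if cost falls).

No — net change +19 (cost rises by 19).

Current service cost with {A, C}: 333.
Adding B: each client site re-picks its cheapest; new service cost 333, saving 0.
Extra fixed cost: 19. Net change = 19 − 0 = 19.
(Totals: 411 → 430.)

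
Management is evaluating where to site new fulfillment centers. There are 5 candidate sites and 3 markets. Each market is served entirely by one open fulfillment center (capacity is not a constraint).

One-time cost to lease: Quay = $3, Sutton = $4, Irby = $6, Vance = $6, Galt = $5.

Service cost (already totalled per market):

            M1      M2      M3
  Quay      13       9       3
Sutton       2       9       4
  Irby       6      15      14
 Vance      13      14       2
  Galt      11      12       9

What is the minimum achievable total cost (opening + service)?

Minimum total cost: 19

For any fixed open set, each market goes to its cheapest open site; total = fixed + service.
{Sutton}: M1→Sutton 2, M2→Sutton 9, M3→Sutton 4. Service 15; fixed 4; total 19.
{Quay, Sutton}: M1→Sutton 2, M2→Quay 9, M3→Quay 3. Service 14; fixed 7; total 21.
{Sutton, Vance}: M1→Sutton 2, M2→Sutton 9, M3→Vance 2. Service 13; fixed 10; total 23.
{Quay, Sutton, Irby, Vance, Galt}: service 13 + fixed 24 = 37
No other subset beats 19.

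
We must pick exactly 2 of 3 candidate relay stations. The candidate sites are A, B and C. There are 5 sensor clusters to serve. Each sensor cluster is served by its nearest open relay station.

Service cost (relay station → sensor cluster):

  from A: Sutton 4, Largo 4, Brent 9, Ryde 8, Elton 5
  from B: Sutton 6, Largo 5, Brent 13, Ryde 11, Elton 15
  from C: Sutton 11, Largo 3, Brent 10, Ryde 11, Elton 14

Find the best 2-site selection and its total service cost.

Choose A and C; total service cost 29.

With exactly 2 open, each sensor cluster uses its cheapest among the chosen.
{A, C}: Sutton→A 4, Largo→C 3, Brent→A 9, Ryde→A 8, Elton→A 5. Service cost 29.
{A, B}: service cost 30
{B, C}: service cost 44
Among all 3 size-2 choices, {A, C} is lowest.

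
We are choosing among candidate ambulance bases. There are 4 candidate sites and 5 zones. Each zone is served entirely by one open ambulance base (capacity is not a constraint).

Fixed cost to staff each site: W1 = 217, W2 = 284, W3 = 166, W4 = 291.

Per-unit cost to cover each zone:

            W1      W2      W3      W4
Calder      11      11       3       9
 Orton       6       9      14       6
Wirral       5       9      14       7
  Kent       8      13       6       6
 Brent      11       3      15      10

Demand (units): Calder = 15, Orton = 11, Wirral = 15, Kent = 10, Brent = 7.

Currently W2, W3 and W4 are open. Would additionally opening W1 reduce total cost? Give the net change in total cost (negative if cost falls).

No — net change +187 (cost rises by 187).

Current service cost with {W2, W3, W4}: 297.
Adding W1: each zone re-picks its cheapest; new service cost 267, saving 30.
Extra fixed cost: 217. Net change = 217 − 30 = 187.
(Totals: 1038 → 1225.)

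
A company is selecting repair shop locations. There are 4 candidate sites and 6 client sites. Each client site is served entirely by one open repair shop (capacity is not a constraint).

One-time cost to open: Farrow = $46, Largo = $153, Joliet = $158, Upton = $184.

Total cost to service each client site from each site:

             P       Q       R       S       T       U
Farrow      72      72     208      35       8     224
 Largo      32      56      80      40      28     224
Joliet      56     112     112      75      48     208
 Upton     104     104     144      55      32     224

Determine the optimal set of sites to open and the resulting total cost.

Open Largo only; minimum total cost 613.

For any fixed open set, each client site goes to its cheapest open site; total = fixed + service.
{Largo}: P→Largo 32, Q→Largo 56, R→Largo 80, S→Largo 40, T→Largo 28, U→Largo 224. Service 460; fixed 153; total 613.
{Farrow, Largo}: P→Largo 32, Q→Largo 56, R→Largo 80, S→Farrow 35, T→Farrow 8, U→Farrow 224. Service 435; fixed 199; total 634.
{Farrow}: service 619 + fixed 46 = 665
{Farrow, Largo, Joliet, Upton}: P→Largo 32, Q→Largo 56, R→Largo 80, S→Farrow 35, T→Farrow 8, U→Joliet 208. Service 419; fixed 541; total 960.
No other subset beats 613.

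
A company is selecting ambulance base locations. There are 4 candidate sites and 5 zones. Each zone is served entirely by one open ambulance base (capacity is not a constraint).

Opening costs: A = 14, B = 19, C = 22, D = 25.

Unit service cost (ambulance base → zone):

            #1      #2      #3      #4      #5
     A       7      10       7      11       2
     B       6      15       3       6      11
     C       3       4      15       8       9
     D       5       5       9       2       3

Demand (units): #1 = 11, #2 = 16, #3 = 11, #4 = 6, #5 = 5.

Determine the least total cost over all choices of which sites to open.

For any fixed open set, each zone goes to its cheapest open site; total = fixed + service.
{B, C, D}: #1→C 3·11=33, #2→C 4·16=64, #3→B 3·11=33, #4→D 2·6=12, #5→D 3·5=15. Service 157; fixed 66; total 223.
{A, B, C}: service 176 + fixed 55 = 231
{A, B, C, D}: service 152 + fixed 80 = 232
{A}: service 390 + fixed 14 = 404
(All 15 nonempty subsets were checked; B, C and D is lowest.)

Minimum total cost: 223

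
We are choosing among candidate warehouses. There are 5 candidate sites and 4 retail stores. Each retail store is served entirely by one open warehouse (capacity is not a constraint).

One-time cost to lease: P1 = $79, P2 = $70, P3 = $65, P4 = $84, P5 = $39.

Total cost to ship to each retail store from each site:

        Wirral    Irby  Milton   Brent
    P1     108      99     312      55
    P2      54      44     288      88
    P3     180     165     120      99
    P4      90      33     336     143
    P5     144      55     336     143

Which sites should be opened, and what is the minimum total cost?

Open P2 and P3; minimum total cost 441.

For any fixed open set, each retail store goes to its cheapest open site; total = fixed + service.
{P2, P3}: Wirral→P2 54, Irby→P2 44, Milton→P3 120, Brent→P2 88. Service 306; fixed 135; total 441.
{P2, P3, P5}: Wirral→P2 54, Irby→P2 44, Milton→P3 120, Brent→P2 88. Service 306; fixed 174; total 480.
{P1, P2, P3}: service 273 + fixed 214 = 487
{P1, P2, P3, P4, P5}: Wirral→P2 54, Irby→P4 33, Milton→P3 120, Brent→P1 55. Service 262; fixed 337; total 599.
No other subset beats 441.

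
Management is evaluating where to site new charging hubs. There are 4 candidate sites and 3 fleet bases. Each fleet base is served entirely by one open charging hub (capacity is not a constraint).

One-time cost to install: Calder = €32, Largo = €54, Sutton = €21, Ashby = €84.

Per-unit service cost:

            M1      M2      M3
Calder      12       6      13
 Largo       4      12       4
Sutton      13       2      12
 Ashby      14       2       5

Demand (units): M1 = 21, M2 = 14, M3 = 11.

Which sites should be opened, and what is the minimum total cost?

Open Largo and Sutton; minimum total cost 231.

For any fixed open set, each fleet base goes to its cheapest open site; total = fixed + service.
{Largo, Sutton}: M1→Largo 4·21=84, M2→Sutton 2·14=28, M3→Largo 4·11=44. Service 156; fixed 75; total 231.
{Calder, Largo, Sutton}: service 156 + fixed 107 = 263
{Largo, Ashby}: M1→Largo 4·21=84, M2→Ashby 2·14=28, M3→Largo 4·11=44. Service 156; fixed 138; total 294.
{Calder, Largo, Sutton, Ashby}: service 156 + fixed 191 = 347
No other subset beats 231.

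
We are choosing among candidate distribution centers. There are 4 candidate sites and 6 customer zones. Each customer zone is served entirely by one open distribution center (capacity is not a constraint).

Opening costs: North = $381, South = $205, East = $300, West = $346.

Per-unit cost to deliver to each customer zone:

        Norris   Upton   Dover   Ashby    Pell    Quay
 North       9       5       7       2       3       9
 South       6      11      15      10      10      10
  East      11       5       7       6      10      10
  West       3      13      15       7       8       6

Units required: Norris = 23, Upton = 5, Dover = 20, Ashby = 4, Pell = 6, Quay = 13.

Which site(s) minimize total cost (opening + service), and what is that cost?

For any fixed open set, each customer zone goes to its cheapest open site; total = fixed + service.
{North}: Norris→North 9·23=207, Upton→North 5·5=25, Dover→North 7·20=140, Ashby→North 2·4=8, Pell→North 3·6=18, Quay→North 9·13=117. Service 515; fixed 381; total 896.
{South}: service 723 + fixed 205 = 928
{East}: Norris→East 11·23=253, Upton→East 5·5=25, Dover→East 7·20=140, Ashby→East 6·4=24, Pell→East 10·6=60, Quay→East 10·13=130. Service 632; fixed 300; total 932.
{North, South, East, West}: service 338 + fixed 1232 = 1570
No other subset beats 896.

Open North only; minimum total cost 896.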